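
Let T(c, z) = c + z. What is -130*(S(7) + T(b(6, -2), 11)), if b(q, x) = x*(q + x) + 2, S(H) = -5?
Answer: 0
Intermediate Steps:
b(q, x) = 2 + x*(q + x)
-130*(S(7) + T(b(6, -2), 11)) = -130*(-5 + ((2 + (-2)**2 + 6*(-2)) + 11)) = -130*(-5 + ((2 + 4 - 12) + 11)) = -130*(-5 + (-6 + 11)) = -130*(-5 + 5) = -130*0 = 0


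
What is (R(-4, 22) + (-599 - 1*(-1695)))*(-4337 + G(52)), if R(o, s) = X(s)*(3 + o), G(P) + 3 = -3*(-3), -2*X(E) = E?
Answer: -4794417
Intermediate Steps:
X(E) = -E/2
G(P) = 6 (G(P) = -3 - 3*(-3) = -3 + 9 = 6)
R(o, s) = -s*(3 + o)/2 (R(o, s) = (-s/2)*(3 + o) = -s*(3 + o)/2)
(R(-4, 22) + (-599 - 1*(-1695)))*(-4337 + G(52)) = (-1/2*22*(3 - 4) + (-599 - 1*(-1695)))*(-4337 + 6) = (-1/2*22*(-1) + (-599 + 1695))*(-4331) = (11 + 1096)*(-4331) = 1107*(-4331) = -4794417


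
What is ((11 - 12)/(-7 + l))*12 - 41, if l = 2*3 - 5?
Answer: -39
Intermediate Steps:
l = 1 (l = 6 - 5 = 1)
((11 - 12)/(-7 + l))*12 - 41 = ((11 - 12)/(-7 + 1))*12 - 41 = -1/(-6)*12 - 41 = -1*(-⅙)*12 - 41 = (⅙)*12 - 41 = 2 - 41 = -39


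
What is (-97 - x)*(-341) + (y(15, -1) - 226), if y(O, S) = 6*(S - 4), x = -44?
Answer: 17817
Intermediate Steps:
y(O, S) = -24 + 6*S (y(O, S) = 6*(-4 + S) = -24 + 6*S)
(-97 - x)*(-341) + (y(15, -1) - 226) = (-97 - 1*(-44))*(-341) + ((-24 + 6*(-1)) - 226) = (-97 + 44)*(-341) + ((-24 - 6) - 226) = -53*(-341) + (-30 - 226) = 18073 - 256 = 17817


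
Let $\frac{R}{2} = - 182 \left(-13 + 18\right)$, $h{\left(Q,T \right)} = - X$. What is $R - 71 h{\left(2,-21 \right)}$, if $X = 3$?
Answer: $-1607$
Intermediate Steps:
$h{\left(Q,T \right)} = -3$ ($h{\left(Q,T \right)} = \left(-1\right) 3 = -3$)
$R = -1820$ ($R = 2 \left(- 182 \left(-13 + 18\right)\right) = 2 \left(\left(-182\right) 5\right) = 2 \left(-910\right) = -1820$)
$R - 71 h{\left(2,-21 \right)} = -1820 - -213 = -1820 + 213 = -1607$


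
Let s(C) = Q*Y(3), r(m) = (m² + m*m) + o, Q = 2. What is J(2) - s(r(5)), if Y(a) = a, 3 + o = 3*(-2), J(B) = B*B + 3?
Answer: 1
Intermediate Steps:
J(B) = 3 + B² (J(B) = B² + 3 = 3 + B²)
o = -9 (o = -3 + 3*(-2) = -3 - 6 = -9)
r(m) = -9 + 2*m² (r(m) = (m² + m*m) - 9 = (m² + m²) - 9 = 2*m² - 9 = -9 + 2*m²)
s(C) = 6 (s(C) = 2*3 = 6)
J(2) - s(r(5)) = (3 + 2²) - 1*6 = (3 + 4) - 6 = 7 - 6 = 1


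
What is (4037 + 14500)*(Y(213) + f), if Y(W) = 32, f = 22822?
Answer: 423644598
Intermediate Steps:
(4037 + 14500)*(Y(213) + f) = (4037 + 14500)*(32 + 22822) = 18537*22854 = 423644598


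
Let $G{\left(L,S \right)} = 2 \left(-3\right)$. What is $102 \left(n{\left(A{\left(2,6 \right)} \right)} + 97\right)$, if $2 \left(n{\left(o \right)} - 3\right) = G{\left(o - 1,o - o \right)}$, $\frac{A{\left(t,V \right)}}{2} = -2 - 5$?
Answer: $9894$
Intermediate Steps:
$A{\left(t,V \right)} = -14$ ($A{\left(t,V \right)} = 2 \left(-2 - 5\right) = 2 \left(-7\right) = -14$)
$G{\left(L,S \right)} = -6$
$n{\left(o \right)} = 0$ ($n{\left(o \right)} = 3 + \frac{1}{2} \left(-6\right) = 3 - 3 = 0$)
$102 \left(n{\left(A{\left(2,6 \right)} \right)} + 97\right) = 102 \left(0 + 97\right) = 102 \cdot 97 = 9894$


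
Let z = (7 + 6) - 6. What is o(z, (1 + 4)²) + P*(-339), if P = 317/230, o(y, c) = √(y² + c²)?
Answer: -107463/230 + √674 ≈ -441.27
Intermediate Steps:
z = 7 (z = 13 - 6 = 7)
o(y, c) = √(c² + y²)
P = 317/230 (P = 317*(1/230) = 317/230 ≈ 1.3783)
o(z, (1 + 4)²) + P*(-339) = √(((1 + 4)²)² + 7²) + (317/230)*(-339) = √((5²)² + 49) - 107463/230 = √(25² + 49) - 107463/230 = √(625 + 49) - 107463/230 = √674 - 107463/230 = -107463/230 + √674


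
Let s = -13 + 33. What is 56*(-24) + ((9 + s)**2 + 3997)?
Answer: 3494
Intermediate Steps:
s = 20
56*(-24) + ((9 + s)**2 + 3997) = 56*(-24) + ((9 + 20)**2 + 3997) = -1344 + (29**2 + 3997) = -1344 + (841 + 3997) = -1344 + 4838 = 3494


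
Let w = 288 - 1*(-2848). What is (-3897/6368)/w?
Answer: -3897/19970048 ≈ -0.00019514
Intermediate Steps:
w = 3136 (w = 288 + 2848 = 3136)
(-3897/6368)/w = -3897/6368/3136 = -3897*1/6368*(1/3136) = -3897/6368*1/3136 = -3897/19970048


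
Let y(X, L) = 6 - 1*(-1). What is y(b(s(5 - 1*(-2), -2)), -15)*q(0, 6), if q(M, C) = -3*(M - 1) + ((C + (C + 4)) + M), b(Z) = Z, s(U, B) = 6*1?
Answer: 133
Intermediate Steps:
s(U, B) = 6
y(X, L) = 7 (y(X, L) = 6 + 1 = 7)
q(M, C) = 7 - 2*M + 2*C (q(M, C) = -3*(-1 + M) + ((C + (4 + C)) + M) = (3 - 3*M) + ((4 + 2*C) + M) = (3 - 3*M) + (4 + M + 2*C) = 7 - 2*M + 2*C)
y(b(s(5 - 1*(-2), -2)), -15)*q(0, 6) = 7*(7 - 2*0 + 2*6) = 7*(7 + 0 + 12) = 7*19 = 133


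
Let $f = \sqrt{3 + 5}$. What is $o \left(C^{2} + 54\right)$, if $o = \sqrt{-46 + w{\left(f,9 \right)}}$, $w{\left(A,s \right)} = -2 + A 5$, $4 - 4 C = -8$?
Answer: $63 \sqrt{-48 + 10 \sqrt{2}} \approx 366.58 i$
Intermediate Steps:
$C = 3$ ($C = 1 - -2 = 1 + 2 = 3$)
$f = 2 \sqrt{2}$ ($f = \sqrt{8} = 2 \sqrt{2} \approx 2.8284$)
$w{\left(A,s \right)} = -2 + 5 A$
$o = \sqrt{-48 + 10 \sqrt{2}}$ ($o = \sqrt{-46 - \left(2 - 5 \cdot 2 \sqrt{2}\right)} = \sqrt{-46 - \left(2 - 10 \sqrt{2}\right)} = \sqrt{-48 + 10 \sqrt{2}} \approx 5.8187 i$)
$o \left(C^{2} + 54\right) = \sqrt{-48 + 10 \sqrt{2}} \left(3^{2} + 54\right) = \sqrt{-48 + 10 \sqrt{2}} \left(9 + 54\right) = \sqrt{-48 + 10 \sqrt{2}} \cdot 63 = 63 \sqrt{-48 + 10 \sqrt{2}}$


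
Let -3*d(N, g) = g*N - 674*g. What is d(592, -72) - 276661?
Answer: -278629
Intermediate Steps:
d(N, g) = 674*g/3 - N*g/3 (d(N, g) = -(g*N - 674*g)/3 = -(N*g - 674*g)/3 = -(-674*g + N*g)/3 = 674*g/3 - N*g/3)
d(592, -72) - 276661 = (⅓)*(-72)*(674 - 1*592) - 276661 = (⅓)*(-72)*(674 - 592) - 276661 = (⅓)*(-72)*82 - 276661 = -1968 - 276661 = -278629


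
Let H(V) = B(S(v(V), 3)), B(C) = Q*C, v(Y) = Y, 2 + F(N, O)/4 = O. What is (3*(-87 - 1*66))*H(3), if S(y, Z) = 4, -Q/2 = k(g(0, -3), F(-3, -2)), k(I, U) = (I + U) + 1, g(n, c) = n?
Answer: -55080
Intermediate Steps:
F(N, O) = -8 + 4*O
k(I, U) = 1 + I + U
Q = 30 (Q = -2*(1 + 0 + (-8 + 4*(-2))) = -2*(1 + 0 + (-8 - 8)) = -2*(1 + 0 - 16) = -2*(-15) = 30)
B(C) = 30*C
H(V) = 120 (H(V) = 30*4 = 120)
(3*(-87 - 1*66))*H(3) = (3*(-87 - 1*66))*120 = (3*(-87 - 66))*120 = (3*(-153))*120 = -459*120 = -55080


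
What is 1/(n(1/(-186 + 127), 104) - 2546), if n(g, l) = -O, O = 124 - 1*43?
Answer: -1/2627 ≈ -0.00038066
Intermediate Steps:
O = 81 (O = 124 - 43 = 81)
n(g, l) = -81 (n(g, l) = -1*81 = -81)
1/(n(1/(-186 + 127), 104) - 2546) = 1/(-81 - 2546) = 1/(-2627) = -1/2627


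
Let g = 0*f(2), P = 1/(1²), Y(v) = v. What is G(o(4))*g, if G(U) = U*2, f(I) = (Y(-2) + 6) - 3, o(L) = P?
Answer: 0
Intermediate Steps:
P = 1 (P = 1/1 = 1)
o(L) = 1
f(I) = 1 (f(I) = (-2 + 6) - 3 = 4 - 3 = 1)
G(U) = 2*U
g = 0 (g = 0*1 = 0)
G(o(4))*g = (2*1)*0 = 2*0 = 0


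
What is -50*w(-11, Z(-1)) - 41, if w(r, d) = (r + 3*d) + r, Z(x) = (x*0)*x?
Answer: 1059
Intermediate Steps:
Z(x) = 0 (Z(x) = 0*x = 0)
w(r, d) = 2*r + 3*d
-50*w(-11, Z(-1)) - 41 = -50*(2*(-11) + 3*0) - 41 = -50*(-22 + 0) - 41 = -50*(-22) - 41 = 1100 - 41 = 1059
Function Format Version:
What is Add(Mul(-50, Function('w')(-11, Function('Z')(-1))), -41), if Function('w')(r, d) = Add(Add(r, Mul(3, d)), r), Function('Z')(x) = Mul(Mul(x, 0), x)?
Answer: 1059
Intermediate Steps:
Function('Z')(x) = 0 (Function('Z')(x) = Mul(0, x) = 0)
Function('w')(r, d) = Add(Mul(2, r), Mul(3, d))
Add(Mul(-50, Function('w')(-11, Function('Z')(-1))), -41) = Add(Mul(-50, Add(Mul(2, -11), Mul(3, 0))), -41) = Add(Mul(-50, Add(-22, 0)), -41) = Add(Mul(-50, -22), -41) = Add(1100, -41) = 1059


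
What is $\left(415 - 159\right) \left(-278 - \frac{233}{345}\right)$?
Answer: $- \frac{24612608}{345} \approx -71341.0$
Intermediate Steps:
$\left(415 - 159\right) \left(-278 - \frac{233}{345}\right) = 256 \left(-278 - \frac{233}{345}\right) = 256 \left(- \frac{96143}{345}\right) = - \frac{24612608}{345}$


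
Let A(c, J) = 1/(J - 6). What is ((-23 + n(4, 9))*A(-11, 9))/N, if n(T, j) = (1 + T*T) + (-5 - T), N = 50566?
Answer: -5/50566 ≈ -9.8881e-5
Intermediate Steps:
A(c, J) = 1/(-6 + J)
n(T, j) = -4 + T² - T (n(T, j) = (1 + T²) + (-5 - T) = -4 + T² - T)
((-23 + n(4, 9))*A(-11, 9))/N = ((-23 + (-4 + 4² - 1*4))/(-6 + 9))/50566 = ((-23 + (-4 + 16 - 4))/3)*(1/50566) = ((-23 + 8)*(⅓))*(1/50566) = -15*⅓*(1/50566) = -5*1/50566 = -5/50566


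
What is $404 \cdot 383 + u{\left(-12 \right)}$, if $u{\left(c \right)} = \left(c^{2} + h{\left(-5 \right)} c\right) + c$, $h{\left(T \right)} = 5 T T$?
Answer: $153364$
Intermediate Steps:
$h{\left(T \right)} = 5 T^{2}$
$u{\left(c \right)} = c^{2} + 126 c$ ($u{\left(c \right)} = \left(c^{2} + 5 \left(-5\right)^{2} c\right) + c = \left(c^{2} + 5 \cdot 25 c\right) + c = \left(c^{2} + 125 c\right) + c = c^{2} + 126 c$)
$404 \cdot 383 + u{\left(-12 \right)} = 404 \cdot 383 - 12 \left(126 - 12\right) = 154732 - 1368 = 153364$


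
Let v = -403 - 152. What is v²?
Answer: 308025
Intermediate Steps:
v = -555
v² = (-555)² = 308025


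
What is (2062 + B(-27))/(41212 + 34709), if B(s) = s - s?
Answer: 2062/75921 ≈ 0.027160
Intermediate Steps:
B(s) = 0
(2062 + B(-27))/(41212 + 34709) = (2062 + 0)/(41212 + 34709) = 2062/75921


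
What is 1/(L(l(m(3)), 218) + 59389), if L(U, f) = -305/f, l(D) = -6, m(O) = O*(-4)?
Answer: 218/12946497 ≈ 1.6839e-5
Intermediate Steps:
m(O) = -4*O
1/(L(l(m(3)), 218) + 59389) = 1/(-305/218 + 59389) = 1/(12946497/218) = 218/12946497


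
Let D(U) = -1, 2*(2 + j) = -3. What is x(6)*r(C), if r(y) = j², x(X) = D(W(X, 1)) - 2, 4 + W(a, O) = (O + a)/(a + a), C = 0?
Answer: -147/4 ≈ -36.750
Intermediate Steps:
j = -7/2 (j = -2 + (½)*(-3) = -2 - 3/2 = -7/2 ≈ -3.5000)
W(a, O) = -4 + (O + a)/(2*a) (W(a, O) = -4 + (O + a)/(a + a) = -4 + (O + a)/((2*a)) = -4 + (O + a)*(1/(2*a)) = -4 + (O + a)/(2*a))
x(X) = -3 (x(X) = -1 - 2 = -3)
r(y) = 49/4 (r(y) = (-7/2)² = 49/4)
x(6)*r(C) = -3*49/4 = -147/4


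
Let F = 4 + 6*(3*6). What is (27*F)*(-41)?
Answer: -123984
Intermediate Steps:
F = 112 (F = 4 + 6*18 = 4 + 108 = 112)
(27*F)*(-41) = (27*112)*(-41) = 3024*(-41) = -123984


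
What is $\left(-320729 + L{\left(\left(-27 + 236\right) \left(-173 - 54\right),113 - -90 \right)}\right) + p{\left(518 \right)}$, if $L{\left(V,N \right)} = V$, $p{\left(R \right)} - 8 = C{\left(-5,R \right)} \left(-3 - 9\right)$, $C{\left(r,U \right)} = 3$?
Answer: $-368200$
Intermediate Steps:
$p{\left(R \right)} = -28$ ($p{\left(R \right)} = 8 + 3 \left(-3 - 9\right) = 8 + 3 \left(-12\right) = 8 - 36 = -28$)
$\left(-320729 + L{\left(\left(-27 + 236\right) \left(-173 - 54\right),113 - -90 \right)}\right) + p{\left(518 \right)} = \left(-320729 + \left(-27 + 236\right) \left(-173 - 54\right)\right) - 28 = \left(-320729 + 209 \left(-227\right)\right) - 28 = \left(-320729 - 47443\right) - 28 = -368172 - 28 = -368200$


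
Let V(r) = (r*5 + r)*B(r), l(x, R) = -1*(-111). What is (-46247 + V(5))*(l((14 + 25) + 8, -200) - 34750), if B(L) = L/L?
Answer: 1600910663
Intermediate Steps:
B(L) = 1
l(x, R) = 111
V(r) = 6*r (V(r) = (r*5 + r)*1 = (5*r + r)*1 = (6*r)*1 = 6*r)
(-46247 + V(5))*(l((14 + 25) + 8, -200) - 34750) = (-46247 + 6*5)*(111 - 34750) = (-46247 + 30)*(-34639) = -46217*(-34639) = 1600910663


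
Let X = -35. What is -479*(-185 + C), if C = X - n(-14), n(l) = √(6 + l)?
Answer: 105380 + 958*I*√2 ≈ 1.0538e+5 + 1354.8*I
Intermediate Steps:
C = -35 - 2*I*√2 (C = -35 - √(6 - 14) = -35 - √(-8) = -35 - 2*I*√2 ≈ -35.0 - 2.8284*I)
-479*(-185 + C) = -479*(-185 + (-35 - 2*I*√2)) = -479*(-220 - 2*I*√2) = 105380 + 958*I*√2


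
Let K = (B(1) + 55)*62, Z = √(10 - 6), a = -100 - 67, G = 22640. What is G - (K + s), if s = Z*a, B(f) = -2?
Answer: 19688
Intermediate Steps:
a = -167
Z = 2 (Z = √4 = 2)
K = 3286 (K = (-2 + 55)*62 = 53*62 = 3286)
s = -334 (s = 2*(-167) = -334)
G - (K + s) = 22640 - (3286 - 334) = 22640 - 1*2952 = 22640 - 2952 = 19688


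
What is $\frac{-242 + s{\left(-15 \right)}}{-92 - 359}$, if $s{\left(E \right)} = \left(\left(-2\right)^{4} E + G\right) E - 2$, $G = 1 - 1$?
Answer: $- \frac{3356}{451} \approx -7.4412$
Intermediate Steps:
$G = 0$ ($G = 1 + \left(-3 + 2\right) = 1 - 1 = 0$)
$s{\left(E \right)} = -2 + 16 E^{2}$ ($s{\left(E \right)} = \left(\left(-2\right)^{4} E + 0\right) E - 2 = \left(16 E + 0\right) E - 2 = 16 E E - 2 = 16 E^{2} - 2 = -2 + 16 E^{2}$)
$\frac{-242 + s{\left(-15 \right)}}{-92 - 359} = \frac{-242 - \left(2 - 16 \left(-15\right)^{2}\right)}{-92 - 359} = \frac{-242 + \left(-2 + 16 \cdot 225\right)}{-451} = \left(-242 + \left(-2 + 3600\right)\right) \left(- \frac{1}{451}\right) = \left(-242 + 3598\right) \left(- \frac{1}{451}\right) = 3356 \left(- \frac{1}{451}\right) = - \frac{3356}{451}$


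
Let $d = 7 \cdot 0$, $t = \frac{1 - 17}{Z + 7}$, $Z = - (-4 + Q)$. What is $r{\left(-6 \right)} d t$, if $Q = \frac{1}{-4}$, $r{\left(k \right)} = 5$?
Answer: $0$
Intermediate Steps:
$Q = - \frac{1}{4} \approx -0.25$
$Z = \frac{17}{4}$ ($Z = - (-4 - \frac{1}{4}) = \left(-1\right) \left(- \frac{17}{4}\right) = \frac{17}{4} \approx 4.25$)
$t = - \frac{64}{45}$ ($t = \frac{1 - 17}{\frac{17}{4} + 7} = - \frac{16}{\frac{45}{4}} = \left(-16\right) \frac{4}{45} = - \frac{64}{45} \approx -1.4222$)
$d = 0$
$r{\left(-6 \right)} d t = 5 \cdot 0 \left(- \frac{64}{45}\right) = 0 \left(- \frac{64}{45}\right) = 0$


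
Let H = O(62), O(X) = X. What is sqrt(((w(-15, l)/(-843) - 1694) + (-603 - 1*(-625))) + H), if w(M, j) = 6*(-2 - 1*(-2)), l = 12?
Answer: I*sqrt(1610) ≈ 40.125*I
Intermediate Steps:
H = 62
w(M, j) = 0 (w(M, j) = 6*(-2 + 2) = 6*0 = 0)
sqrt(((w(-15, l)/(-843) - 1694) + (-603 - 1*(-625))) + H) = sqrt(((0/(-843) - 1694) + (-603 - 1*(-625))) + 62) = sqrt(((0*(-1/843) - 1694) + (-603 + 625)) + 62) = sqrt(((0 - 1694) + 22) + 62) = sqrt((-1694 + 22) + 62) = sqrt(-1672 + 62) = sqrt(-1610) = I*sqrt(1610)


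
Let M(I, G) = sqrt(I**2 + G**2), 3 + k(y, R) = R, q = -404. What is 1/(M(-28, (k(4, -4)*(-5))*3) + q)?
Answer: -404/151407 - 7*sqrt(241)/151407 ≈ -0.0033860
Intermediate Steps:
k(y, R) = -3 + R
M(I, G) = sqrt(G**2 + I**2)
1/(M(-28, (k(4, -4)*(-5))*3) + q) = 1/(sqrt((((-3 - 4)*(-5))*3)**2 + (-28)**2) - 404) = 1/(sqrt((-7*(-5)*3)**2 + 784) - 404) = 1/(sqrt((35*3)**2 + 784) - 404) = 1/(sqrt(105**2 + 784) - 404) = 1/(sqrt(11025 + 784) - 404) = 1/(sqrt(11809) - 404) = 1/(7*sqrt(241) - 404) = 1/(-404 + 7*sqrt(241))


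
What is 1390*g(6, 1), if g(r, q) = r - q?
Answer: 6950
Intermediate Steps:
1390*g(6, 1) = 1390*(6 - 1*1) = 1390*(6 - 1) = 1390*5 = 6950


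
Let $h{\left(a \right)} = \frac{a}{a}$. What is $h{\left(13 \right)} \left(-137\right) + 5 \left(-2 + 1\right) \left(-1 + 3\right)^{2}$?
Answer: $-157$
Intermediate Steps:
$h{\left(a \right)} = 1$
$h{\left(13 \right)} \left(-137\right) + 5 \left(-2 + 1\right) \left(-1 + 3\right)^{2} = 1 \left(-137\right) + 5 \left(-2 + 1\right) \left(-1 + 3\right)^{2} = -137 + 5 \left(-1\right) 2^{2} = -137 - 20 = -157$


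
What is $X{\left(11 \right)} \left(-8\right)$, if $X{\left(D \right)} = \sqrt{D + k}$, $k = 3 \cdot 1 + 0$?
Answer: $- 8 \sqrt{14} \approx -29.933$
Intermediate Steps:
$k = 3$ ($k = 3 + 0 = 3$)
$X{\left(D \right)} = \sqrt{3 + D}$ ($X{\left(D \right)} = \sqrt{D + 3} = \sqrt{3 + D}$)
$X{\left(11 \right)} \left(-8\right) = \sqrt{3 + 11} \left(-8\right) = \sqrt{14} \left(-8\right) = - 8 \sqrt{14}$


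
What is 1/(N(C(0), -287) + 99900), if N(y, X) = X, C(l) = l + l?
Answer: 1/99613 ≈ 1.0039e-5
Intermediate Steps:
C(l) = 2*l
1/(N(C(0), -287) + 99900) = 1/(-287 + 99900) = 1/99613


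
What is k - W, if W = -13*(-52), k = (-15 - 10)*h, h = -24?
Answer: -76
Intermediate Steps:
k = 600 (k = (-15 - 10)*(-24) = -25*(-24) = 600)
W = 676
k - W = 600 - 1*676 = 600 - 676 = -76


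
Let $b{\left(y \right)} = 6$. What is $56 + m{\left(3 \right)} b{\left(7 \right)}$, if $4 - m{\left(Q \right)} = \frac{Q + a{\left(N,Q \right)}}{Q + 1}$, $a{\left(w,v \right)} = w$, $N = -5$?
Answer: $83$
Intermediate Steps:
$m{\left(Q \right)} = 4 - \frac{-5 + Q}{1 + Q}$ ($m{\left(Q \right)} = 4 - \frac{Q - 5}{Q + 1} = 4 - \frac{-5 + Q}{1 + Q}$)
$56 + m{\left(3 \right)} b{\left(7 \right)} = 56 + \frac{3 \left(3 + 3\right)}{1 + 3} \cdot 6 = 56 + 3 \cdot \frac{1}{4} \cdot 6 \cdot 6 = 56 + \frac{9}{2} \cdot 6 = 56 + 27 = 83$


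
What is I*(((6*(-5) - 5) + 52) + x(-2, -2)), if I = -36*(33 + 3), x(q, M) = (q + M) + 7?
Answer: -25920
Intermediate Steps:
x(q, M) = 7 + M + q (x(q, M) = (M + q) + 7 = 7 + M + q)
I = -1296 (I = -36*36 = -1296)
I*(((6*(-5) - 5) + 52) + x(-2, -2)) = -1296*(((6*(-5) - 5) + 52) + (7 - 2 - 2)) = -1296*(((-30 - 5) + 52) + 3) = -1296*((-35 + 52) + 3) = -1296*(17 + 3) = -1296*20 = -25920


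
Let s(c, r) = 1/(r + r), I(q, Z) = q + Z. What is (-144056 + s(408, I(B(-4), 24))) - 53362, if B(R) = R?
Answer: -7896719/40 ≈ -1.9742e+5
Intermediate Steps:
I(q, Z) = Z + q
s(c, r) = 1/(2*r)
(-144056 + s(408, I(B(-4), 24))) - 53362 = (-144056 + 1/(2*(24 - 4))) - 53362 = (-144056 + (½)/20) - 53362 = (-144056 + (½)*(1/20)) - 53362 = (-144056 + 1/40) - 53362 = -5762239/40 - 53362 = -7896719/40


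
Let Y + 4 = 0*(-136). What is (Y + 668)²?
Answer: 440896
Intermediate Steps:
Y = -4 (Y = -4 + 0*(-136) = -4 + 0 = -4)
(Y + 668)² = (-4 + 668)² = 664² = 440896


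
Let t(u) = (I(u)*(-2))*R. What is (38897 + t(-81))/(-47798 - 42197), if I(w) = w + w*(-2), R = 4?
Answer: -38249/89995 ≈ -0.42501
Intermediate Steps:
I(w) = -w (I(w) = w - 2*w = -w)
t(u) = 8*u (t(u) = (-u*(-2))*4 = (2*u)*4 = 8*u)
(38897 + t(-81))/(-47798 - 42197) = (38897 + 8*(-81))/(-47798 - 42197) = (38897 - 648)/(-89995) = 38249*(-1/89995) = -38249/89995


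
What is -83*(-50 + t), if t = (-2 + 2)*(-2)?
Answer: 4150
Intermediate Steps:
t = 0 (t = 0*(-2) = 0)
-83*(-50 + t) = -83*(-50 + 0) = -83*(-50) = 4150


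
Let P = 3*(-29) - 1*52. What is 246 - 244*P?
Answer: 34162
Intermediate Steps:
P = -139 (P = -87 - 52 = -139)
246 - 244*P = 246 - 244*(-139) = 246 + 33916 = 34162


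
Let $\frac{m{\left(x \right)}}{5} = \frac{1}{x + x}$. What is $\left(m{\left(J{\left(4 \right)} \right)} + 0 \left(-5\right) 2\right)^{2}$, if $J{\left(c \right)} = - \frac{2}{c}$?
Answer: $25$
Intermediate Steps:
$m{\left(x \right)} = \frac{5}{2 x}$ ($m{\left(x \right)} = \frac{5}{x + x} = \frac{5}{2 x}$)
$\left(m{\left(J{\left(4 \right)} \right)} + 0 \left(-5\right) 2\right)^{2} = \left(\frac{5}{2 \left(- \frac{2}{4}\right)} + 0 \left(-5\right) 2\right)^{2} = \left(\frac{5}{2 \left(\left(-2\right) \frac{1}{4}\right)} + 0 \cdot 2\right)^{2} = \left(\frac{5}{2 \left(- \frac{1}{2}\right)} + 0\right)^{2} = \left(\frac{5}{2} \left(-2\right) + 0\right)^{2} = \left(-5 + 0\right)^{2} = \left(-5\right)^{2} = 25$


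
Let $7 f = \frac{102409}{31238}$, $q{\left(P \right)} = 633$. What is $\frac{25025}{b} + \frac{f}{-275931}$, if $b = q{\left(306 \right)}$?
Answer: $\frac{503308851508751}{12731049617706} \approx 39.534$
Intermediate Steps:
$f = \frac{102409}{218666}$ ($f = \frac{102409 \cdot \frac{1}{31238}}{7} = \frac{1}{7} \cdot \frac{102409}{31238} = \frac{102409}{218666} \approx 0.46834$)
$b = 633$
$\frac{25025}{b} + \frac{f}{-275931} = \frac{25025}{633} + \frac{102409}{218666 \left(-275931\right)} = 25025 \cdot \frac{1}{633} + \frac{102409}{218666} \left(- \frac{1}{275931}\right) = \frac{25025}{633} - \frac{102409}{60336728046} = \frac{503308851508751}{12731049617706}$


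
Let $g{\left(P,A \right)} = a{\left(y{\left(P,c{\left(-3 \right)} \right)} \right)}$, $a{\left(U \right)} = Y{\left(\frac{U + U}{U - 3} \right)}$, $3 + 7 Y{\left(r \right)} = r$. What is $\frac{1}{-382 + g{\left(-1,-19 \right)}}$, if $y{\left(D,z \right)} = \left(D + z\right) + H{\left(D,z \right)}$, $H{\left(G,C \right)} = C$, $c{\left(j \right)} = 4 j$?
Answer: $- \frac{98}{37453} \approx -0.0026166$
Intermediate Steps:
$Y{\left(r \right)} = - \frac{3}{7} + \frac{r}{7}$
$y{\left(D,z \right)} = D + 2 z$ ($y{\left(D,z \right)} = \left(D + z\right) + z = D + 2 z$)
$a{\left(U \right)} = - \frac{3}{7} + \frac{2 U}{7 \left(-3 + U\right)}$ ($a{\left(U \right)} = - \frac{3}{7} + \frac{\left(U + U\right) \frac{1}{U - 3}}{7} = - \frac{3}{7} + \frac{2 U \frac{1}{-3 + U}}{7} = - \frac{3}{7} + \frac{2 U}{7 \left(-3 + U\right)}$)
$g{\left(P,A \right)} = \frac{33 - P}{7 \left(-27 + P\right)}$ ($g{\left(P,A \right)} = \frac{9 - \left(P + 2 \cdot 4 \left(-3\right)\right)}{7 \left(-3 + \left(P + 2 \cdot 4 \left(-3\right)\right)\right)} = \frac{9 - \left(P + 2 \left(-12\right)\right)}{7 \left(-3 + \left(P + 2 \left(-12\right)\right)\right)} = \frac{9 - \left(P - 24\right)}{7 \left(-3 + \left(P - 24\right)\right)} = \frac{9 - \left(-24 + P\right)}{7 \left(-3 + \left(-24 + P\right)\right)} = \frac{9 - \left(-24 + P\right)}{7 \left(-27 + P\right)} = \frac{33 - P}{7 \left(-27 + P\right)}$)
$\frac{1}{-382 + g{\left(-1,-19 \right)}} = \frac{1}{-382 + \frac{33 - -1}{7 \left(-27 - 1\right)}} = \frac{1}{-382 + \frac{33 + 1}{7 \left(-28\right)}} = \frac{1}{-382 + \frac{1}{7} \left(- \frac{1}{28}\right) 34} = \frac{1}{-382 - \frac{17}{98}} = \frac{1}{- \frac{37453}{98}} = - \frac{98}{37453}$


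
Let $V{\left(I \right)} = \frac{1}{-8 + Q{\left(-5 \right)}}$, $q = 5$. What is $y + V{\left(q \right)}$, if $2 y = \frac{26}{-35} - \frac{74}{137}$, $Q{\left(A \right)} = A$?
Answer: $- \frac{44783}{62335} \approx -0.71842$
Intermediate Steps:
$V{\left(I \right)} = - \frac{1}{13}$ ($V{\left(I \right)} = \frac{1}{-8 - 5} = \frac{1}{-13} = - \frac{1}{13}$)
$y = - \frac{3076}{4795}$ ($y = \frac{\frac{26}{-35} - \frac{74}{137}}{2} = \frac{26 \left(- \frac{1}{35}\right) - \frac{74}{137}}{2} = \frac{- \frac{26}{35} - \frac{74}{137}}{2} = \frac{1}{2} \left(- \frac{6152}{4795}\right) = - \frac{3076}{4795} \approx -0.6415$)
$y + V{\left(q \right)} = - \frac{3076}{4795} - \frac{1}{13} = - \frac{44783}{62335}$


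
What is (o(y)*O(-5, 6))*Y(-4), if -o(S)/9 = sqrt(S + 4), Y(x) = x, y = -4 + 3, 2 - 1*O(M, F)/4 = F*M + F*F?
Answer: -576*sqrt(3) ≈ -997.66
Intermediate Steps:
O(M, F) = 8 - 4*F**2 - 4*F*M (O(M, F) = 8 - 4*(F*M + F*F) = 8 - 4*(F*M + F**2) = 8 - 4*(F**2 + F*M) = 8 + (-4*F**2 - 4*F*M) = 8 - 4*F**2 - 4*F*M)
y = -1
o(S) = -9*sqrt(4 + S) (o(S) = -9*sqrt(S + 4) = -9*sqrt(4 + S))
(o(y)*O(-5, 6))*Y(-4) = ((-9*sqrt(4 - 1))*(8 - 4*6**2 - 4*6*(-5)))*(-4) = ((-9*sqrt(3))*(8 - 4*36 + 120))*(-4) = ((-9*sqrt(3))*(8 - 144 + 120))*(-4) = (-9*sqrt(3)*(-16))*(-4) = (144*sqrt(3))*(-4) = -576*sqrt(3)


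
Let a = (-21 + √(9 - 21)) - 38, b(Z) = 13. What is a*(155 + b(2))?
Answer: -9912 + 336*I*√3 ≈ -9912.0 + 581.97*I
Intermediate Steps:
a = -59 + 2*I*√3 (a = (-21 + √(-12)) - 38 = (-21 + 2*I*√3) - 38 = -59 + 2*I*√3 ≈ -59.0 + 3.4641*I)
a*(155 + b(2)) = (-59 + 2*I*√3)*(155 + 13) = (-59 + 2*I*√3)*168 = -9912 + 336*I*√3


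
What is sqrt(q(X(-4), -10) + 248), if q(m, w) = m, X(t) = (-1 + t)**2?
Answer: sqrt(273) ≈ 16.523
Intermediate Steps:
sqrt(q(X(-4), -10) + 248) = sqrt((-1 - 4)**2 + 248) = sqrt((-5)**2 + 248) = sqrt(25 + 248) = sqrt(273)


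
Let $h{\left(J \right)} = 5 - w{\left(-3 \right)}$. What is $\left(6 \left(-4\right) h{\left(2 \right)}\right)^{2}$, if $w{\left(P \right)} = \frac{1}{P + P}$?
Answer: $15376$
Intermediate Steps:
$w{\left(P \right)} = \frac{1}{2 P}$
$h{\left(J \right)} = \frac{31}{6}$ ($h{\left(J \right)} = 5 - \frac{1}{2 \left(-3\right)} = 5 - \frac{1}{2} \left(- \frac{1}{3}\right) = 5 - - \frac{1}{6} = 5 + \frac{1}{6} = \frac{31}{6}$)
$\left(6 \left(-4\right) h{\left(2 \right)}\right)^{2} = \left(6 \left(-4\right) \frac{31}{6}\right)^{2} = \left(\left(-24\right) \frac{31}{6}\right)^{2} = \left(-124\right)^{2} = 15376$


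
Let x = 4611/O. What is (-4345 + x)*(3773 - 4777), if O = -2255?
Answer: 9841796344/2255 ≈ 4.3644e+6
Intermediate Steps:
x = -4611/2255 (x = 4611/(-2255) = 4611*(-1/2255) = -4611/2255 ≈ -2.0448)
(-4345 + x)*(3773 - 4777) = (-4345 - 4611/2255)*(3773 - 4777) = -9802586/2255*(-1004) = 9841796344/2255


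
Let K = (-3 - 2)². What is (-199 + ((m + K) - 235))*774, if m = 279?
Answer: -100620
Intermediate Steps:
K = 25 (K = (-5)² = 25)
(-199 + ((m + K) - 235))*774 = (-199 + ((279 + 25) - 235))*774 = (-199 + (304 - 235))*774 = (-199 + 69)*774 = -130*774 = -100620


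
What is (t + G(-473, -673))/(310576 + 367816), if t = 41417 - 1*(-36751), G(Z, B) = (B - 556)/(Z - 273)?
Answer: 58314557/506080432 ≈ 0.11523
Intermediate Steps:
G(Z, B) = (-556 + B)/(-273 + Z)
t = 78168 (t = 41417 + 36751 = 78168)
(t + G(-473, -673))/(310576 + 367816) = (78168 + (-556 - 673)/(-273 - 473))/(310576 + 367816) = (78168 - 1229/(-746))/678392 = (78168 - 1/746*(-1229))*(1/678392) = (78168 + 1229/746)*(1/678392) = (58314557/746)*(1/678392) = 58314557/506080432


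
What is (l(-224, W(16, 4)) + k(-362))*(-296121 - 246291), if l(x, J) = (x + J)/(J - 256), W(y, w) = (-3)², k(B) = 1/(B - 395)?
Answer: -356867568/757 ≈ -4.7142e+5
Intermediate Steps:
k(B) = 1/(-395 + B)
W(y, w) = 9
l(x, J) = (J + x)/(-256 + J)
(l(-224, W(16, 4)) + k(-362))*(-296121 - 246291) = ((9 - 224)/(-256 + 9) + 1/(-395 - 362))*(-296121 - 246291) = (-215/(-247) + 1/(-757))*(-542412) = (-1/247*(-215) - 1/757)*(-542412) = (215/247 - 1/757)*(-542412) = (162508/186979)*(-542412) = -356867568/757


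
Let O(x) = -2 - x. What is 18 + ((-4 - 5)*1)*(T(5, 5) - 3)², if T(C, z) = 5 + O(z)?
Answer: -207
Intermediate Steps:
T(C, z) = 3 - z (T(C, z) = 5 + (-2 - z) = 3 - z)
18 + ((-4 - 5)*1)*(T(5, 5) - 3)² = 18 + ((-4 - 5)*1)*((3 - 1*5) - 3)² = 18 + (-9*1)*((3 - 5) - 3)² = 18 - 9*(-2 - 3)² = 18 - 9*(-5)² = 18 - 9*25 = 18 - 225 = -207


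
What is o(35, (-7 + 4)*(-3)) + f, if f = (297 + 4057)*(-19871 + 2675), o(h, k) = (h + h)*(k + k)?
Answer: -74870124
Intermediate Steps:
o(h, k) = 4*h*k (o(h, k) = (2*h)*(2*k) = 4*h*k)
f = -74871384 (f = 4354*(-17196) = -74871384)
o(35, (-7 + 4)*(-3)) + f = 4*35*((-7 + 4)*(-3)) - 74871384 = 4*35*(-3*(-3)) - 74871384 = 4*35*9 - 74871384 = 1260 - 74871384 = -74870124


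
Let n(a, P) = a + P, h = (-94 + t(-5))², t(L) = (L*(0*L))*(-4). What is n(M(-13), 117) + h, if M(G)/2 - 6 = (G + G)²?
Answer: 10317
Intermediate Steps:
t(L) = 0 (t(L) = (L*0)*(-4) = 0*(-4) = 0)
h = 8836 (h = (-94 + 0)² = (-94)² = 8836)
M(G) = 12 + 8*G² (M(G) = 12 + 2*(G + G)² = 12 + 2*(2*G)² = 12 + 2*(4*G²) = 12 + 8*G²)
n(a, P) = P + a
n(M(-13), 117) + h = (117 + (12 + 8*(-13)²)) + 8836 = (117 + (12 + 8*169)) + 8836 = (117 + (12 + 1352)) + 8836 = (117 + 1364) + 8836 = 1481 + 8836 = 10317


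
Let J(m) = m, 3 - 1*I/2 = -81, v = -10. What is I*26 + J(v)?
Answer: 4358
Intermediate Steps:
I = 168 (I = 6 - 2*(-81) = 6 + 162 = 168)
I*26 + J(v) = 168*26 - 10 = 4368 - 10 = 4358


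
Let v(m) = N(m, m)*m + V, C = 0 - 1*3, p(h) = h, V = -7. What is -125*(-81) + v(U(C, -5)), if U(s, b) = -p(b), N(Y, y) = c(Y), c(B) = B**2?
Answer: 10243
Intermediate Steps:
C = -3 (C = 0 - 3 = -3)
N(Y, y) = Y**2
U(s, b) = -b
v(m) = -7 + m**3 (v(m) = m**2*m - 7 = m**3 - 7 = -7 + m**3)
-125*(-81) + v(U(C, -5)) = -125*(-81) + (-7 + (-1*(-5))**3) = 10125 + (-7 + 5**3) = 10125 + (-7 + 125) = 10125 + 118 = 10243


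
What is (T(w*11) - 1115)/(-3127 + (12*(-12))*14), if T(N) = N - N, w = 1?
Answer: 1115/5143 ≈ 0.21680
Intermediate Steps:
T(N) = 0
(T(w*11) - 1115)/(-3127 + (12*(-12))*14) = (0 - 1115)/(-3127 + (12*(-12))*14) = -1115/(-3127 - 144*14) = -1115/(-3127 - 2016) = -1115/(-5143) = -1115*(-1/5143) = 1115/5143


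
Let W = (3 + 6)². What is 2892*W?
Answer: 234252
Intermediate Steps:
W = 81 (W = 9² = 81)
2892*W = 2892*81 = 234252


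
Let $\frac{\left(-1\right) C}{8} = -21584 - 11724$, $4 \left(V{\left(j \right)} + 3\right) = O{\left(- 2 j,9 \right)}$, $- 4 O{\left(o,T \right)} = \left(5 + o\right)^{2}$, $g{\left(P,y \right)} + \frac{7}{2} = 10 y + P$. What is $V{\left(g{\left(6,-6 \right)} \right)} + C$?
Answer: $265561$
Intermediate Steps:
$g{\left(P,y \right)} = - \frac{7}{2} + P + 10 y$ ($g{\left(P,y \right)} = - \frac{7}{2} + \left(10 y + P\right) = - \frac{7}{2} + \left(P + 10 y\right) = - \frac{7}{2} + P + 10 y$)
$O{\left(o,T \right)} = - \frac{\left(5 + o\right)^{2}}{4}$
$V{\left(j \right)} = -3 - \frac{\left(5 - 2 j\right)^{2}}{16}$ ($V{\left(j \right)} = -3 + \frac{\left(- \frac{1}{4}\right) \left(5 - 2 j\right)^{2}}{4} = -3 - \frac{\left(5 - 2 j\right)^{2}}{16}$)
$C = 266464$ ($C = - 8 \left(-21584 - 11724\right) = \left(-8\right) \left(-33308\right) = 266464$)
$V{\left(g{\left(6,-6 \right)} \right)} + C = \left(-3 - \frac{\left(-5 + 2 \left(- \frac{7}{2} + 6 + 10 \left(-6\right)\right)\right)^{2}}{16}\right) + 266464 = \left(-3 - \frac{\left(-5 + 2 \left(- \frac{7}{2} + 6 - 60\right)\right)^{2}}{16}\right) + 266464 = \left(-3 - \frac{\left(-5 + 2 \left(- \frac{115}{2}\right)\right)^{2}}{16}\right) + 266464 = \left(-3 - \frac{\left(-5 - 115\right)^{2}}{16}\right) + 266464 = \left(-3 - \frac{\left(-120\right)^{2}}{16}\right) + 266464 = \left(-3 - 900\right) + 266464 = -903 + 266464 = 265561$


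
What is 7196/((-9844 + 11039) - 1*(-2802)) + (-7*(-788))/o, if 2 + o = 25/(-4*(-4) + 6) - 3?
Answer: -69204612/48535 ≈ -1425.9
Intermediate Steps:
o = -85/22 (o = -2 + (25/(-4*(-4) + 6) - 3) = -2 + (25/(16 + 6) - 3) = -2 + (25/22 - 3) = -2 - 41/22 = -85/22 ≈ -3.8636)
7196/((-9844 + 11039) - 1*(-2802)) + (-7*(-788))/o = 7196/((-9844 + 11039) - 1*(-2802)) + (-7*(-788))/(-85/22) = 7196/(1195 + 2802) + 5516*(-22/85) = 7196/3997 - 121352/85 = 7196*(1/3997) - 121352/85 = 1028/571 - 121352/85 = -69204612/48535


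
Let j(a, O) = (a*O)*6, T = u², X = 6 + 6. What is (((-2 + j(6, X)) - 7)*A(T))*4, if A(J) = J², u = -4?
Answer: 433152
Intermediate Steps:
X = 12
T = 16 (T = (-4)² = 16)
j(a, O) = 6*O*a (j(a, O) = (O*a)*6 = 6*O*a)
(((-2 + j(6, X)) - 7)*A(T))*4 = (((-2 + 6*12*6) - 7)*16²)*4 = (((-2 + 432) - 7)*256)*4 = ((430 - 7)*256)*4 = (423*256)*4 = 108288*4 = 433152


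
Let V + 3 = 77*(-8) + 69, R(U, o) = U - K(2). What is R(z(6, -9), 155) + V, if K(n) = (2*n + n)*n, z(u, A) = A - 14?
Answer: -585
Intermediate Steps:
z(u, A) = -14 + A
K(n) = 3*n**2 (K(n) = (3*n)*n = 3*n**2)
R(U, o) = -12 + U (R(U, o) = U - 3*2**2 = U - 3*4 = U - 1*12 = U - 12 = -12 + U)
V = -550 (V = -3 + (77*(-8) + 69) = -3 + (-616 + 69) = -3 - 547 = -550)
R(z(6, -9), 155) + V = (-12 + (-14 - 9)) - 550 = (-12 - 23) - 550 = -35 - 550 = -585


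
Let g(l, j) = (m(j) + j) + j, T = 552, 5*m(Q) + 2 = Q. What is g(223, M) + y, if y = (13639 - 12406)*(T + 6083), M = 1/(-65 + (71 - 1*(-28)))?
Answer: 1390762293/170 ≈ 8.1810e+6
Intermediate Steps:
M = 1/34 (M = 1/(-65 + (71 + 28)) = 1/(-65 + 99) = 1/34 ≈ 0.029412)
m(Q) = -⅖ + Q/5
g(l, j) = -⅖ + 11*j/5 (g(l, j) = ((-⅖ + j/5) + j) + j = (-⅖ + 6*j/5) + j = -⅖ + 11*j/5)
y = 8180955 (y = (13639 - 12406)*(552 + 6083) = 1233*6635 = 8180955)
g(223, M) + y = (-⅖ + (11/5)*(1/34)) + 8180955 = (-⅖ + 11/170) + 8180955 = -57/170 + 8180955 = 1390762293/170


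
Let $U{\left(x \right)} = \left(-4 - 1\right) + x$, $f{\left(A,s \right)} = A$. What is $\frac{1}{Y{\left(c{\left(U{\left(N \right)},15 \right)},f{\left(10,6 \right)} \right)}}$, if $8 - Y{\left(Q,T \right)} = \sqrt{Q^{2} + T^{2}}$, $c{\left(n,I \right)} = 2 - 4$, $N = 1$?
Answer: $- \frac{1}{5} - \frac{\sqrt{26}}{20} \approx -0.45495$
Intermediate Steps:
$U{\left(x \right)} = -5 + x$
$c{\left(n,I \right)} = -2$ ($c{\left(n,I \right)} = 2 - 4 = -2$)
$Y{\left(Q,T \right)} = 8 - \sqrt{Q^{2} + T^{2}}$
$\frac{1}{Y{\left(c{\left(U{\left(N \right)},15 \right)},f{\left(10,6 \right)} \right)}} = \frac{1}{8 - \sqrt{\left(-2\right)^{2} + 10^{2}}} = \frac{1}{8 - \sqrt{4 + 100}} = \frac{1}{8 - \sqrt{104}} = \frac{1}{8 - 2 \sqrt{26}}$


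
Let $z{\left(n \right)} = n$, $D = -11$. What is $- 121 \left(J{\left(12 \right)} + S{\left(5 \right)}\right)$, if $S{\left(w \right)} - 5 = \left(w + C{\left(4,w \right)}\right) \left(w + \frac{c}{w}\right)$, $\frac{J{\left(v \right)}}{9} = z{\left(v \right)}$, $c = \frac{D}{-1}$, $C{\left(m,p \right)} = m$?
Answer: $- \frac{107569}{5} \approx -21514.0$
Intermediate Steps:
$c = 11$ ($c = - \frac{11}{-1} = \left(-11\right) \left(-1\right) = 11$)
$J{\left(v \right)} = 9 v$
$S{\left(w \right)} = 5 + \left(4 + w\right) \left(w + \frac{11}{w}\right)$ ($S{\left(w \right)} = 5 + \left(w + 4\right) \left(w + \frac{11}{w}\right) = 5 + \left(4 + w\right) \left(w + \frac{11}{w}\right)$)
$- 121 \left(J{\left(12 \right)} + S{\left(5 \right)}\right) = - 121 \left(9 \cdot 12 + \left(16 + 5^{2} + 4 \cdot 5 + \frac{44}{5}\right)\right) = - 121 \left(108 + \left(16 + 25 + 20 + 44 \cdot \frac{1}{5}\right)\right) = - 121 \left(108 + \left(16 + 25 + 20 + \frac{44}{5}\right)\right) = - 121 \left(108 + \frac{349}{5}\right) = \left(-121\right) \frac{889}{5} = - \frac{107569}{5}$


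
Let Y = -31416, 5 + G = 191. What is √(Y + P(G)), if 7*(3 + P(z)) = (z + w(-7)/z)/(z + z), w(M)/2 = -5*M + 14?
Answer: I*√53261493047/1302 ≈ 177.25*I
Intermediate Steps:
G = 186 (G = -5 + 191 = 186)
w(M) = 28 - 10*M (w(M) = 2*(-5*M + 14) = 2*(14 - 5*M) = 28 - 10*M)
P(z) = -3 + (z + 98/z)/(14*z) (P(z) = -3 + ((z + (28 - 10*(-7))/z)/(z + z))/7 = -3 + ((z + (28 + 70)/z)/((2*z)))/7 = -3 + ((z + 98/z)*(1/(2*z)))/7 = -3 + ((z + 98/z)/(2*z))/7 = -3 + (z + 98/z)/(14*z))
√(Y + P(G)) = √(-31416 + (-41/14 + 7/186²)) = √(-31416 + (-41/14 + 7*(1/34596))) = √(-31416 + (-41/14 + 7/34596)) = √(-31416 - 709169/242172) = √(-7608784721/242172) = I*√53261493047/1302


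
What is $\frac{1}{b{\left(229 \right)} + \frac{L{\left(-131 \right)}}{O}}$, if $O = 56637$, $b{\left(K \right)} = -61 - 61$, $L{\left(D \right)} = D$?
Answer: $- \frac{56637}{6909845} \approx -0.0081966$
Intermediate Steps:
$b{\left(K \right)} = -122$ ($b{\left(K \right)} = -61 - 61 = -122$)
$\frac{1}{b{\left(229 \right)} + \frac{L{\left(-131 \right)}}{O}} = \frac{1}{-122 - \frac{131}{56637}} = \frac{1}{- \frac{6909845}{56637}} = - \frac{56637}{6909845}$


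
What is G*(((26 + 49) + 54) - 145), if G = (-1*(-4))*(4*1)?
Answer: -256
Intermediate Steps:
G = 16 (G = 4*4 = 16)
G*(((26 + 49) + 54) - 145) = 16*(((26 + 49) + 54) - 145) = 16*((75 + 54) - 145) = 16*(129 - 145) = 16*(-16) = -256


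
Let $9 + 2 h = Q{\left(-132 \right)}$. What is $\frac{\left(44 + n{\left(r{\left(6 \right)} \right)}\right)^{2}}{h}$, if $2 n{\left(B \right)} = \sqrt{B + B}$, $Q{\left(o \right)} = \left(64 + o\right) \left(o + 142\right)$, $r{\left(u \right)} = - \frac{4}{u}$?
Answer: $- \frac{11614}{2067} - \frac{176 i \sqrt{3}}{2067} \approx -5.6188 - 0.14748 i$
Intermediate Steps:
$Q{\left(o \right)} = \left(64 + o\right) \left(142 + o\right)$
$h = - \frac{689}{2}$ ($h = - \frac{9}{2} + \frac{9088 + \left(-132\right)^{2} + 206 \left(-132\right)}{2} = - \frac{9}{2} + \frac{9088 + 17424 - 27192}{2} = - \frac{9}{2} + \frac{1}{2} \left(-680\right) = - \frac{9}{2} - 340 = - \frac{689}{2} \approx -344.5$)
$n{\left(B \right)} = \frac{\sqrt{2} \sqrt{B}}{2}$ ($n{\left(B \right)} = \frac{\sqrt{B + B}}{2} = \frac{\sqrt{2 B}}{2} = \frac{\sqrt{2} \sqrt{B}}{2}$)
$\frac{\left(44 + n{\left(r{\left(6 \right)} \right)}\right)^{2}}{h} = \frac{\left(44 + \frac{\sqrt{2} \sqrt{- \frac{4}{6}}}{2}\right)^{2}}{- \frac{689}{2}} = \left(44 + \frac{\sqrt{2} \sqrt{\left(-4\right) \frac{1}{6}}}{2}\right)^{2} \left(- \frac{2}{689}\right) = \left(44 + \frac{\sqrt{2} \sqrt{- \frac{2}{3}}}{2}\right)^{2} \left(- \frac{2}{689}\right) = \left(44 + \frac{\sqrt{2} \frac{i \sqrt{6}}{3}}{2}\right)^{2} \left(- \frac{2}{689}\right) = \left(44 + \frac{i \sqrt{3}}{3}\right)^{2} \left(- \frac{2}{689}\right) = - \frac{2 \left(44 + \frac{i \sqrt{3}}{3}\right)^{2}}{689}$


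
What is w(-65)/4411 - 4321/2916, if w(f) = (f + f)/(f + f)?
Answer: -19057015/12862476 ≈ -1.4816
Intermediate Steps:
w(f) = 1 (w(f) = (2*f)/((2*f)) = (2*f)*(1/(2*f)) = 1)
w(-65)/4411 - 4321/2916 = 1/4411 - 4321/2916 = -19057015/12862476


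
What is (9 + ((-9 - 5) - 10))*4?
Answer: -60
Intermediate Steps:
(9 + ((-9 - 5) - 10))*4 = (9 + (-14 - 10))*4 = (9 - 24)*4 = -15*4 = -60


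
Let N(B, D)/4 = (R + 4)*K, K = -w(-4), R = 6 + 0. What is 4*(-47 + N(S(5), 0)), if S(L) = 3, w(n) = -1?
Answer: -28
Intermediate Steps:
R = 6
K = 1 (K = -1*(-1) = 1)
N(B, D) = 40 (N(B, D) = 4*((6 + 4)*1) = 4*(10*1) = 4*10 = 40)
4*(-47 + N(S(5), 0)) = 4*(-47 + 40) = 4*(-7) = -28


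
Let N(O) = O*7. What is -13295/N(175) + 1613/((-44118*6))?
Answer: -704253757/64853460 ≈ -10.859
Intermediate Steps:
N(O) = 7*O
-13295/N(175) + 1613/((-44118*6)) = -13295/(7*175) + 1613/((-44118*6)) = -13295/1225 + 1613/((-14706*18)) = -13295*1/1225 + 1613/(-264708) = -2659/245 + 1613*(-1/264708) = -2659/245 - 1613/264708 = -704253757/64853460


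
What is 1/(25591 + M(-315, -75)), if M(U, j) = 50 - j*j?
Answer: 1/20016 ≈ 4.9960e-5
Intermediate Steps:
M(U, j) = 50 - j²
1/(25591 + M(-315, -75)) = 1/(25591 + (50 - 1*(-75)²)) = 1/(25591 + (50 - 1*5625)) = 1/(25591 + (50 - 5625)) = 1/(25591 - 5575) = 1/20016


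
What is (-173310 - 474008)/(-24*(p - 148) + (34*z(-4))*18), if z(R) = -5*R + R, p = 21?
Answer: -323659/6420 ≈ -50.414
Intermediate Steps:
z(R) = -4*R
(-173310 - 474008)/(-24*(p - 148) + (34*z(-4))*18) = (-173310 - 474008)/(-24*(21 - 148) + (34*(-4*(-4)))*18) = -647318/(-24*(-127) + (34*16)*18) = -647318/(3048 + 544*18) = -647318/(3048 + 9792) = -647318/12840 = -647318*1/12840 = -323659/6420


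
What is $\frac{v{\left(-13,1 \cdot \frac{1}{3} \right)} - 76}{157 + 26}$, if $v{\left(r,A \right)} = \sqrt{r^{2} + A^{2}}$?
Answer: $- \frac{76}{183} + \frac{\sqrt{1522}}{549} \approx -0.34424$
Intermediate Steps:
$v{\left(r,A \right)} = \sqrt{A^{2} + r^{2}}$
$\frac{v{\left(-13,1 \cdot \frac{1}{3} \right)} - 76}{157 + 26} = \frac{\sqrt{\left(1 \cdot \frac{1}{3}\right)^{2} + \left(-13\right)^{2}} - 76}{157 + 26} = \frac{\sqrt{\left(1 \cdot \frac{1}{3}\right)^{2} + 169} - 76}{183} = \left(\sqrt{\left(\frac{1}{3}\right)^{2} + 169} - 76\right) \frac{1}{183} = \left(\sqrt{\frac{1}{9} + 169} - 76\right) \frac{1}{183} = \left(\sqrt{\frac{1522}{9}} - 76\right) \frac{1}{183} = \left(\frac{\sqrt{1522}}{3} - 76\right) \frac{1}{183} = \left(-76 + \frac{\sqrt{1522}}{3}\right) \frac{1}{183} = - \frac{76}{183} + \frac{\sqrt{1522}}{549}$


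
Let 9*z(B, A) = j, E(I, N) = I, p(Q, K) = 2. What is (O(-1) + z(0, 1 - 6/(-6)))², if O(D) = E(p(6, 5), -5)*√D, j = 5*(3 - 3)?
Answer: -4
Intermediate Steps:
j = 0 (j = 5*0 = 0)
z(B, A) = 0 (z(B, A) = (⅑)*0 = 0)
O(D) = 2*√D
(O(-1) + z(0, 1 - 6/(-6)))² = (2*√(-1) + 0)² = (2*I + 0)² = (2*I)² = -4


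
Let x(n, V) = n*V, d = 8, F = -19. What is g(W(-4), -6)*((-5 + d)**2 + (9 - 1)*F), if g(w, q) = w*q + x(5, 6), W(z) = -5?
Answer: -8580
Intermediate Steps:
x(n, V) = V*n
g(w, q) = 30 + q*w (g(w, q) = w*q + 6*5 = q*w + 30 = 30 + q*w)
g(W(-4), -6)*((-5 + d)**2 + (9 - 1)*F) = (30 - 6*(-5))*((-5 + 8)**2 + (9 - 1)*(-19)) = (30 + 30)*(3**2 + 8*(-19)) = 60*(9 - 152) = 60*(-143) = -8580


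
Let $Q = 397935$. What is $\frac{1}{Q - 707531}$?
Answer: $- \frac{1}{309596} \approx -3.23 \cdot 10^{-6}$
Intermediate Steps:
$\frac{1}{Q - 707531} = \frac{1}{397935 - 707531} = \frac{1}{-309596} = - \frac{1}{309596}$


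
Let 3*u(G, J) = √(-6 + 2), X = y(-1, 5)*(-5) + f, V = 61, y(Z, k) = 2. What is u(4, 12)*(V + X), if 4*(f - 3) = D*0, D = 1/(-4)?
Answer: 36*I ≈ 36.0*I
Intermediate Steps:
D = -¼ (D = 1*(-¼) = -¼ ≈ -0.25000)
f = 3 (f = 3 + (-¼*0)/4 = 3 + (¼)*0 = 3 + 0 = 3)
X = -7 (X = 2*(-5) + 3 = -10 + 3 = -7)
u(G, J) = 2*I/3 (u(G, J) = √(-6 + 2)/3 = √(-4)/3 = (2*I)/3 = 2*I/3)
u(4, 12)*(V + X) = (2*I/3)*(61 - 7) = (2*I/3)*54 = 36*I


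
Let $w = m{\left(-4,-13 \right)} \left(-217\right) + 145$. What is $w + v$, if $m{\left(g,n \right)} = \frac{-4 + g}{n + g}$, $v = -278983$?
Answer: $- \frac{4741982}{17} \approx -2.7894 \cdot 10^{5}$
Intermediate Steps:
$m{\left(g,n \right)} = \frac{-4 + g}{g + n}$
$w = \frac{729}{17}$ ($w = \frac{-4 - 4}{-4 - 13} \left(-217\right) + 145 = \frac{1}{-17} \left(-8\right) \left(-217\right) + 145 = \left(- \frac{1}{17}\right) \left(-8\right) \left(-217\right) + 145 = \frac{8}{17} \left(-217\right) + 145 = - \frac{1736}{17} + 145 = \frac{729}{17} \approx 42.882$)
$w + v = \frac{729}{17} - 278983 = - \frac{4741982}{17}$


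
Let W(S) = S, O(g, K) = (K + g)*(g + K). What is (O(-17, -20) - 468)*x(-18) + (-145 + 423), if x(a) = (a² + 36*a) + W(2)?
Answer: -289844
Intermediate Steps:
O(g, K) = (K + g)² (O(g, K) = (K + g)*(K + g) = (K + g)²)
x(a) = 2 + a² + 36*a (x(a) = (a² + 36*a) + 2 = 2 + a² + 36*a)
(O(-17, -20) - 468)*x(-18) + (-145 + 423) = ((-20 - 17)² - 468)*(2 + (-18)² + 36*(-18)) + (-145 + 423) = ((-37)² - 468)*(2 + 324 - 648) + 278 = (1369 - 468)*(-322) + 278 = 901*(-322) + 278 = -290122 + 278 = -289844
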